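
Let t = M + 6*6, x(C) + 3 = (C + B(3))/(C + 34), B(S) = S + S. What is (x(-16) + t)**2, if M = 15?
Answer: 182329/81 ≈ 2251.0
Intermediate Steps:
B(S) = 2*S
x(C) = -3 + (6 + C)/(34 + C) (x(C) = -3 + (C + 2*3)/(C + 34) = -3 + (C + 6)/(34 + C) = -3 + (6 + C)/(34 + C))
t = 51 (t = 15 + 6*6 = 15 + 36 = 51)
(x(-16) + t)**2 = (2*(-48 - 1*(-16))/(34 - 16) + 51)**2 = (2*(-48 + 16)/18 + 51)**2 = (2*(1/18)*(-32) + 51)**2 = (-32/9 + 51)**2 = (427/9)**2 = 182329/81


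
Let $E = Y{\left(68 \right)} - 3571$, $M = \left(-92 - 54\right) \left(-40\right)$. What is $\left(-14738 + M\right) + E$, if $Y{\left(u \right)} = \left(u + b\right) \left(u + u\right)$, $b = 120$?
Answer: $13099$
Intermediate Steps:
$Y{\left(u \right)} = 2 u \left(120 + u\right)$ ($Y{\left(u \right)} = \left(u + 120\right) \left(u + u\right) = \left(120 + u\right) 2 u = 2 u \left(120 + u\right)$)
$M = 5840$ ($M = \left(-146\right) \left(-40\right) = 5840$)
$E = 21997$ ($E = 2 \cdot 68 \left(120 + 68\right) - 3571 = 2 \cdot 68 \cdot 188 - 3571 = 25568 - 3571 = 21997$)
$\left(-14738 + M\right) + E = \left(-14738 + 5840\right) + 21997 = -8898 + 21997 = 13099$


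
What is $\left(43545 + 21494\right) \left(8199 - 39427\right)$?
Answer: $-2031037892$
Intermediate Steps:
$\left(43545 + 21494\right) \left(8199 - 39427\right) = 65039 \left(-31228\right) = -2031037892$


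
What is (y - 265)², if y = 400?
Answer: 18225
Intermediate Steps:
(y - 265)² = (400 - 265)² = 135² = 18225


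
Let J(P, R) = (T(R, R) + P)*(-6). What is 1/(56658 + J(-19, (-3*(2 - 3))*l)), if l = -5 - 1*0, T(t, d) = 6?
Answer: 1/56736 ≈ 1.7625e-5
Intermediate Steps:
l = -5 (l = -5 + 0 = -5)
J(P, R) = -36 - 6*P (J(P, R) = (6 + P)*(-6) = -36 - 6*P)
1/(56658 + J(-19, (-3*(2 - 3))*l)) = 1/(56658 + (-36 - 6*(-19))) = 1/(56658 + (-36 + 114)) = 1/(56658 + 78) = 1/56736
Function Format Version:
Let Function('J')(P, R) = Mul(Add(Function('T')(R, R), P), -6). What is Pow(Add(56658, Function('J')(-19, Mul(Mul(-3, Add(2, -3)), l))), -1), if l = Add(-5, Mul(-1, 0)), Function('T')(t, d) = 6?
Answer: Rational(1, 56736) ≈ 1.7625e-5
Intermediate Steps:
l = -5 (l = Add(-5, 0) = -5)
Function('J')(P, R) = Add(-36, Mul(-6, P)) (Function('J')(P, R) = Mul(Add(6, P), -6) = Add(-36, Mul(-6, P)))
Pow(Add(56658, Function('J')(-19, Mul(Mul(-3, Add(2, -3)), l))), -1) = Pow(Add(56658, Add(-36, Mul(-6, -19))), -1) = Pow(Add(56658, Add(-36, 114)), -1) = Pow(Add(56658, 78), -1) = Pow(56736, -1) = Rational(1, 56736)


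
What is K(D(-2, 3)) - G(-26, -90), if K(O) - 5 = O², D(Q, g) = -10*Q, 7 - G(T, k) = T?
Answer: 372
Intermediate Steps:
G(T, k) = 7 - T
K(O) = 5 + O²
K(D(-2, 3)) - G(-26, -90) = (5 + (-10*(-2))²) - (7 - 1*(-26)) = (5 + 20²) - (7 + 26) = (5 + 400) - 1*33 = 405 - 33 = 372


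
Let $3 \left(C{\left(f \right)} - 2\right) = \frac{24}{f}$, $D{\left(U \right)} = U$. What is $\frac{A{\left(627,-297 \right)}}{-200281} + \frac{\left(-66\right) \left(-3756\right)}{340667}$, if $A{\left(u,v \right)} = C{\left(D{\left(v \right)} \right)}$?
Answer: $\frac{14745511425610}{20264050845819} \approx 0.72767$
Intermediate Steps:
$C{\left(f \right)} = 2 + \frac{8}{f}$ ($C{\left(f \right)} = 2 + \frac{24 \frac{1}{f}}{3} = 2 + \frac{8}{f}$)
$A{\left(u,v \right)} = 2 + \frac{8}{v}$
$\frac{A{\left(627,-297 \right)}}{-200281} + \frac{\left(-66\right) \left(-3756\right)}{340667} = \frac{2 + \frac{8}{-297}}{-200281} + \frac{\left(-66\right) \left(-3756\right)}{340667} = \left(2 + 8 \left(- \frac{1}{297}\right)\right) \left(- \frac{1}{200281}\right) + 247896 \cdot \frac{1}{340667} = \left(2 - \frac{8}{297}\right) \left(- \frac{1}{200281}\right) + \frac{247896}{340667} = \frac{586}{297} \left(- \frac{1}{200281}\right) + \frac{247896}{340667} = - \frac{586}{59483457} + \frac{247896}{340667} = \frac{14745511425610}{20264050845819}$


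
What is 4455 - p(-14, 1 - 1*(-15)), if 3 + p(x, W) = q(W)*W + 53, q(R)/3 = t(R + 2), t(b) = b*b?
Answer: -11147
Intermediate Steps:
t(b) = b²
q(R) = 3*(2 + R)² (q(R) = 3*(R + 2)² = 3*(2 + R)²)
p(x, W) = 50 + 3*W*(2 + W)² (p(x, W) = -3 + ((3*(2 + W)²)*W + 53) = -3 + (3*W*(2 + W)² + 53) = -3 + (53 + 3*W*(2 + W)²) = 50 + 3*W*(2 + W)²)
4455 - p(-14, 1 - 1*(-15)) = 4455 - (50 + 3*(1 - 1*(-15))*(2 + (1 - 1*(-15)))²) = 4455 - (50 + 3*(1 + 15)*(2 + (1 + 15))²) = 4455 - (50 + 3*16*(2 + 16)²) = 4455 - (50 + 3*16*18²) = 4455 - (50 + 3*16*324) = 4455 - (50 + 15552) = 4455 - 1*15602 = 4455 - 15602 = -11147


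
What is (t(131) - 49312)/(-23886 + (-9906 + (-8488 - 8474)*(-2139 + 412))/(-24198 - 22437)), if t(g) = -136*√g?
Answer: 383277520/190534513 + 1057060*√131/190534513 ≈ 2.0751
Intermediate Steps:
(t(131) - 49312)/(-23886 + (-9906 + (-8488 - 8474)*(-2139 + 412))/(-24198 - 22437)) = (-136*√131 - 49312)/(-23886 + (-9906 + (-8488 - 8474)*(-2139 + 412))/(-24198 - 22437)) = (-49312 - 136*√131)/(-23886 + (-9906 - 16962*(-1727))/(-46635)) = (-49312 - 136*√131)/(-23886 + (-9906 + 29293374)*(-1/46635)) = (-49312 - 136*√131)/(-23886 + 29283468*(-1/46635)) = (-49312 - 136*√131)/(-23886 - 9761156/15545) = (-49312 - 136*√131)/(-381069026/15545) = (-49312 - 136*√131)*(-15545/381069026) = 383277520/190534513 + 1057060*√131/190534513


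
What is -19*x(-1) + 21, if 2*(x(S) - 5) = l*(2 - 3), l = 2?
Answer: -55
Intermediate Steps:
x(S) = 4 (x(S) = 5 + (2*(2 - 3))/2 = 5 + (2*(-1))/2 = 5 + (1/2)*(-2) = 5 - 1 = 4)
-19*x(-1) + 21 = -19*4 + 21 = -76 + 21 = -55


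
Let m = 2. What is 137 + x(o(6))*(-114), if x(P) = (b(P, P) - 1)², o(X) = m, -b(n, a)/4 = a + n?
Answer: -32809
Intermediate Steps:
b(n, a) = -4*a - 4*n (b(n, a) = -4*(a + n) = -4*a - 4*n)
o(X) = 2
x(P) = (-1 - 8*P)² (x(P) = ((-4*P - 4*P) - 1)² = (-8*P - 1)² = (-1 - 8*P)²)
137 + x(o(6))*(-114) = 137 + (1 + 8*2)²*(-114) = 137 + (1 + 16)²*(-114) = 137 + 17²*(-114) = 137 + 289*(-114) = 137 - 32946 = -32809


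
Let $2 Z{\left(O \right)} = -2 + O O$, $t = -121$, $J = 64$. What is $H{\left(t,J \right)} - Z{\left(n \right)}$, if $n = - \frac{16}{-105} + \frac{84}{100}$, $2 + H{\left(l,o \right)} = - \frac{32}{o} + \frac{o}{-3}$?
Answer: $- \frac{6429158}{275625} \approx -23.326$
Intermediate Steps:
$H{\left(l,o \right)} = -2 - \frac{32}{o} - \frac{o}{3}$ ($H{\left(l,o \right)} = -2 + \left(- \frac{32}{o} + \frac{o}{-3}\right) = -2 + \left(- \frac{32}{o} + o \left(- \frac{1}{3}\right)\right) = -2 - \left(\frac{32}{o} + \frac{o}{3}\right) = -2 - \frac{32}{o} - \frac{o}{3}$)
$n = \frac{521}{525}$ ($n = \left(-16\right) \left(- \frac{1}{105}\right) + 84 \cdot \frac{1}{100} = \frac{16}{105} + \frac{21}{25} = \frac{521}{525} \approx 0.99238$)
$Z{\left(O \right)} = -1 + \frac{O^{2}}{2}$ ($Z{\left(O \right)} = \frac{-2 + O O}{2} = \frac{-2 + O^{2}}{2} = -1 + \frac{O^{2}}{2}$)
$H{\left(t,J \right)} - Z{\left(n \right)} = \left(-2 - \frac{32}{64} - \frac{64}{3}\right) - \left(-1 + \frac{\left(\frac{521}{525}\right)^{2}}{2}\right) = \left(-2 - \frac{1}{2} - \frac{64}{3}\right) - \left(-1 + \frac{1}{2} \cdot \frac{271441}{275625}\right) = \left(-2 - \frac{1}{2} - \frac{64}{3}\right) - \left(-1 + \frac{271441}{551250}\right) = - \frac{143}{6} - - \frac{279809}{551250} = - \frac{143}{6} + \frac{279809}{551250} = - \frac{6429158}{275625}$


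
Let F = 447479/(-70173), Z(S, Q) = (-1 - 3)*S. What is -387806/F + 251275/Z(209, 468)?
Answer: 1191476549497/19689076 ≈ 60515.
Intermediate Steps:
Z(S, Q) = -4*S
F = -447479/70173 (F = 447479*(-1/70173) = -447479/70173 ≈ -6.3768)
-387806/F + 251275/Z(209, 468) = -387806/(-447479/70173) + 251275/((-4*209)) = -387806*(-70173/447479) + 251275/(-836) = 27213510438/447479 + 251275*(-1/836) = 27213510438/447479 - 13225/44 = 1191476549497/19689076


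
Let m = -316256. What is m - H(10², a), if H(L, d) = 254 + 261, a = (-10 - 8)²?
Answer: -316771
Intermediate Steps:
a = 324 (a = (-18)² = 324)
H(L, d) = 515
m - H(10², a) = -316256 - 1*515 = -316256 - 515 = -316771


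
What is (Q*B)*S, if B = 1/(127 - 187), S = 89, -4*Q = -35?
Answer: -623/48 ≈ -12.979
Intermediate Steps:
Q = 35/4 (Q = -¼*(-35) = 35/4 ≈ 8.7500)
B = -1/60 (B = 1/(-60) = -1/60 ≈ -0.016667)
(Q*B)*S = ((35/4)*(-1/60))*89 = -7/48*89 = -623/48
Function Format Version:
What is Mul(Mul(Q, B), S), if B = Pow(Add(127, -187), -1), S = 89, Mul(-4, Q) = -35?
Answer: Rational(-623, 48) ≈ -12.979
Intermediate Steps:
Q = Rational(35, 4) (Q = Mul(Rational(-1, 4), -35) = Rational(35, 4) ≈ 8.7500)
B = Rational(-1, 60) (B = Pow(-60, -1) = Rational(-1, 60) ≈ -0.016667)
Mul(Mul(Q, B), S) = Mul(Mul(Rational(35, 4), Rational(-1, 60)), 89) = Mul(Rational(-7, 48), 89) = Rational(-623, 48)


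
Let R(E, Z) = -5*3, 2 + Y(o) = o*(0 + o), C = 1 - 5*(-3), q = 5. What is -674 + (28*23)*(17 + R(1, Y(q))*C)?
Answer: -144286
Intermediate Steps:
C = 16 (C = 1 + 15 = 16)
Y(o) = -2 + o² (Y(o) = -2 + o*(0 + o) = -2 + o*o = -2 + o²)
R(E, Z) = -15
-674 + (28*23)*(17 + R(1, Y(q))*C) = -674 + (28*23)*(17 - 15*16) = -674 + 644*(17 - 240) = -674 + 644*(-223) = -674 - 143612 = -144286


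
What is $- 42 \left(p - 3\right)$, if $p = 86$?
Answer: $-3486$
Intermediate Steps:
$- 42 \left(p - 3\right) = - 42 \left(86 - 3\right) = \left(-42\right) 83 = -3486$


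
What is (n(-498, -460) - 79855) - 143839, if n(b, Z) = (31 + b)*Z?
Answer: -8874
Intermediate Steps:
n(b, Z) = Z*(31 + b)
(n(-498, -460) - 79855) - 143839 = (-460*(31 - 498) - 79855) - 143839 = (-460*(-467) - 79855) - 143839 = (214820 - 79855) - 143839 = 134965 - 143839 = -8874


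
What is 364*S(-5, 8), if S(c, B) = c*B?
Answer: -14560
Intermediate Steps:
S(c, B) = B*c
364*S(-5, 8) = 364*(8*(-5)) = 364*(-40) = -14560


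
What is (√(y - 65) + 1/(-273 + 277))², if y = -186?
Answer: -4015/16 + I*√251/2 ≈ -250.94 + 7.9215*I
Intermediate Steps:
(√(y - 65) + 1/(-273 + 277))² = (√(-186 - 65) + 1/(-273 + 277))² = (√(-251) + 1/4)² = (I*√251 + ¼)² = (¼ + I*√251)²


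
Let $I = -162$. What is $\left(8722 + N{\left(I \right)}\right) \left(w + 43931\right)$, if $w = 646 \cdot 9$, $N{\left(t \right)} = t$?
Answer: $425817200$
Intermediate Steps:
$w = 5814$
$\left(8722 + N{\left(I \right)}\right) \left(w + 43931\right) = \left(8722 - 162\right) \left(5814 + 43931\right) = 8560 \cdot 49745 = 425817200$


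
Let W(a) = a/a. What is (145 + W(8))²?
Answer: 21316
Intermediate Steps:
W(a) = 1
(145 + W(8))² = (145 + 1)² = 146² = 21316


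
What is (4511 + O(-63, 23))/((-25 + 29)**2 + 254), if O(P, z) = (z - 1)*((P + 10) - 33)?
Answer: 97/10 ≈ 9.7000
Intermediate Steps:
O(P, z) = (-1 + z)*(-23 + P) (O(P, z) = (-1 + z)*((10 + P) - 33) = (-1 + z)*(-23 + P))
(4511 + O(-63, 23))/((-25 + 29)**2 + 254) = (4511 + (23 - 1*(-63) - 23*23 - 63*23))/((-25 + 29)**2 + 254) = (4511 + (23 + 63 - 529 - 1449))/(4**2 + 254) = (4511 - 1892)/(16 + 254) = 2619/270 = 2619*(1/270) = 97/10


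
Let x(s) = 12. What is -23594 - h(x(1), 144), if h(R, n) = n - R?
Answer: -23726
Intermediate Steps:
-23594 - h(x(1), 144) = -23594 - (144 - 1*12) = -23594 - (144 - 12) = -23594 - 1*132 = -23594 - 132 = -23726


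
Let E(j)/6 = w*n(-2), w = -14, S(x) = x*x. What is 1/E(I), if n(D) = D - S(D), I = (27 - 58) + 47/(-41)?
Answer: 1/504 ≈ 0.0019841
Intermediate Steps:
S(x) = x²
I = -1318/41 (I = -31 + 47*(-1/41) = -31 - 47/41 = -1318/41 ≈ -32.146)
n(D) = D - D²
E(j) = 504 (E(j) = 6*(-(-28)*(1 - 1*(-2))) = 6*(-(-28)*(1 + 2)) = 6*(-(-28)*3) = 6*(-14*(-6)) = 6*84 = 504)
1/E(I) = 1/504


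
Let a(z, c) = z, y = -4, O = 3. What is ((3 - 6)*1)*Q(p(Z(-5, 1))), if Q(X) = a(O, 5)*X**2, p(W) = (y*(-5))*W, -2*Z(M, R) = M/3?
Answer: -2500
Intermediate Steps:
Z(M, R) = -M/6 (Z(M, R) = -M/(2*3) = -M/6)
p(W) = 20*W (p(W) = (-4*(-5))*W = 20*W)
Q(X) = 3*X**2
((3 - 6)*1)*Q(p(Z(-5, 1))) = ((3 - 6)*1)*(3*(20*(-1/6*(-5)))**2) = (-3*1)*(3*(20*(5/6))**2) = -9*(50/3)**2 = -9*2500/9 = -3*2500/3 = -2500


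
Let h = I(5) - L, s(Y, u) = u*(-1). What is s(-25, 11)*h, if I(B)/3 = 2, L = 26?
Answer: 220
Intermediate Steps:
I(B) = 6 (I(B) = 3*2 = 6)
s(Y, u) = -u
h = -20 (h = 6 - 1*26 = 6 - 26 = -20)
s(-25, 11)*h = -1*11*(-20) = -11*(-20) = 220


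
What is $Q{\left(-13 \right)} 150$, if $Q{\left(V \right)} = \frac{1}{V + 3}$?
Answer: $-15$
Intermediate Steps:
$Q{\left(V \right)} = \frac{1}{3 + V}$
$Q{\left(-13 \right)} 150 = \frac{1}{3 - 13} \cdot 150 = \frac{1}{-10} \cdot 150 = \left(- \frac{1}{10}\right) 150 = -15$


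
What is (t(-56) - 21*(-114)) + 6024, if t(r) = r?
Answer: 8362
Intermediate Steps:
(t(-56) - 21*(-114)) + 6024 = (-56 - 21*(-114)) + 6024 = (-56 + 2394) + 6024 = 2338 + 6024 = 8362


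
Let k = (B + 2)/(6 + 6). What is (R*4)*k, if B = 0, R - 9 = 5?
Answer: 28/3 ≈ 9.3333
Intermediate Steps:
R = 14 (R = 9 + 5 = 14)
k = ⅙ (k = (0 + 2)/(6 + 6) = 2/12 = 2*(1/12) = ⅙ ≈ 0.16667)
(R*4)*k = (14*4)*(⅙) = 56*(⅙) = 28/3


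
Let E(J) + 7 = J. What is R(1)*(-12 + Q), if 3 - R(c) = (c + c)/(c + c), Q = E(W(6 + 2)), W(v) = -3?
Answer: -44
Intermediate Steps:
E(J) = -7 + J
Q = -10 (Q = -7 - 3 = -10)
R(c) = 2 (R(c) = 3 - (c + c)/(c + c) = 3 - 2*c/(2*c) = 3 - 2*c*1/(2*c) = 3 - 1*1 = 3 - 1 = 2)
R(1)*(-12 + Q) = 2*(-12 - 10) = 2*(-22) = -44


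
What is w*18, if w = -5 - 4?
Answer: -162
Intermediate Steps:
w = -9
w*18 = -9*18 = -162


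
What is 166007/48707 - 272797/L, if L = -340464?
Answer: 69806530727/16582980048 ≈ 4.2095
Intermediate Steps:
166007/48707 - 272797/L = 166007/48707 - 272797/(-340464) = 166007*(1/48707) - 272797*(-1/340464) = 166007/48707 + 272797/340464 = 69806530727/16582980048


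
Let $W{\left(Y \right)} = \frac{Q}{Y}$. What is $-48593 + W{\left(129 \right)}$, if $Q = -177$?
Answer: $- \frac{2089558}{43} \approx -48594.0$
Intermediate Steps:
$W{\left(Y \right)} = - \frac{177}{Y}$
$-48593 + W{\left(129 \right)} = -48593 - \frac{177}{129} = -48593 - \frac{59}{43} = - \frac{2089558}{43}$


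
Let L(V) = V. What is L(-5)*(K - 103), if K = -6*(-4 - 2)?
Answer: 335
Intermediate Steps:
K = 36 (K = -6*(-6) = 36)
L(-5)*(K - 103) = -5*(36 - 103) = -5*(-67) = 335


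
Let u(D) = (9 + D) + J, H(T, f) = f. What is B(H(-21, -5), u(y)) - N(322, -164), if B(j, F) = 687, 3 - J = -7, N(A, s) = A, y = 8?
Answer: 365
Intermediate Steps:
J = 10 (J = 3 - 1*(-7) = 3 + 7 = 10)
u(D) = 19 + D (u(D) = (9 + D) + 10 = 19 + D)
B(H(-21, -5), u(y)) - N(322, -164) = 687 - 1*322 = 687 - 322 = 365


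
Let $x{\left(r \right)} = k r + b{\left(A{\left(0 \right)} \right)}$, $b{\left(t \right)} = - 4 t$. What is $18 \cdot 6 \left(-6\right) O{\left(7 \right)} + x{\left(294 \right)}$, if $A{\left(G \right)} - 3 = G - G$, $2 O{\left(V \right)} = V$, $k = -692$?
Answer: $-205728$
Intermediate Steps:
$O{\left(V \right)} = \frac{V}{2}$
$A{\left(G \right)} = 3$ ($A{\left(G \right)} = 3 + \left(G - G\right) = 3 + 0 = 3$)
$x{\left(r \right)} = -12 - 692 r$ ($x{\left(r \right)} = - 692 r - 12 = -12 - 692 r$)
$18 \cdot 6 \left(-6\right) O{\left(7 \right)} + x{\left(294 \right)} = 18 \cdot 6 \left(-6\right) \frac{1}{2} \cdot 7 - 203460 = 18 \left(-36\right) \frac{7}{2} - 203460 = \left(-648\right) \frac{7}{2} - 203460 = -2268 - 203460 = -205728$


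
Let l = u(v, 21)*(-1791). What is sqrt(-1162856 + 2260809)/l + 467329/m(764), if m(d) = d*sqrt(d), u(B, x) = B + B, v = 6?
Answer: -sqrt(1097953)/21492 + 467329*sqrt(191)/291848 ≈ 22.081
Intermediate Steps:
u(B, x) = 2*B
m(d) = d**(3/2)
l = -21492 (l = (2*6)*(-1791) = 12*(-1791) = -21492)
sqrt(-1162856 + 2260809)/l + 467329/m(764) = sqrt(-1162856 + 2260809)/(-21492) + 467329/(764**(3/2)) = sqrt(1097953)*(-1/21492) + 467329/((1528*sqrt(191))) = -sqrt(1097953)/21492 + 467329*(sqrt(191)/291848) = -sqrt(1097953)/21492 + 467329*sqrt(191)/291848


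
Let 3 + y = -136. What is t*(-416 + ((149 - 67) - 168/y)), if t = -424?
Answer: 19613392/139 ≈ 1.4110e+5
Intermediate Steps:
y = -139 (y = -3 - 136 = -139)
t*(-416 + ((149 - 67) - 168/y)) = -424*(-416 + ((149 - 67) - 168/(-139))) = -424*(-416 + (82 - 168*(-1/139))) = -424*(-416 + (82 + 168/139)) = -424*(-416 + 11566/139) = -424*(-46258/139) = 19613392/139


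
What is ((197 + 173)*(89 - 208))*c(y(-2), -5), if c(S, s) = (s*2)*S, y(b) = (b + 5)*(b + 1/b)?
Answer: -3302250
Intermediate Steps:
y(b) = (5 + b)*(b + 1/b)
c(S, s) = 2*S*s (c(S, s) = (2*s)*S = 2*S*s)
((197 + 173)*(89 - 208))*c(y(-2), -5) = ((197 + 173)*(89 - 208))*(2*(1 + (-2)**2 + 5*(-2) + 5/(-2))*(-5)) = (370*(-119))*(2*(1 + 4 - 10 + 5*(-1/2))*(-5)) = -88060*(1 + 4 - 10 - 5/2)*(-5) = -88060*(-15)*(-5)/2 = -44030*75 = -3302250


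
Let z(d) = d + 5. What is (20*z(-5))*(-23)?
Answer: 0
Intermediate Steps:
z(d) = 5 + d
(20*z(-5))*(-23) = (20*(5 - 5))*(-23) = (20*0)*(-23) = 0*(-23) = 0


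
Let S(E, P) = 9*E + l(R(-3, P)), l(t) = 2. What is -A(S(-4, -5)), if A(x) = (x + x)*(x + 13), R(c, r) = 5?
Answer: -1428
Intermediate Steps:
S(E, P) = 2 + 9*E (S(E, P) = 9*E + 2 = 2 + 9*E)
A(x) = 2*x*(13 + x) (A(x) = (2*x)*(13 + x) = 2*x*(13 + x))
-A(S(-4, -5)) = -2*(2 + 9*(-4))*(13 + (2 + 9*(-4))) = -2*(2 - 36)*(13 + (2 - 36)) = -2*(-34)*(13 - 34) = -2*(-34)*(-21) = -1*1428 = -1428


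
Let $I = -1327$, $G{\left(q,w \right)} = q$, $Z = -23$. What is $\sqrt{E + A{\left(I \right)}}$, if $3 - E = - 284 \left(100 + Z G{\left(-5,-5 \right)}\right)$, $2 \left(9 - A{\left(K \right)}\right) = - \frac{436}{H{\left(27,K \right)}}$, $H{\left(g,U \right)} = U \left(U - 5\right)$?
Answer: $\frac{\sqrt{5300171690687774}}{294594} \approx 247.13$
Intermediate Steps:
$H{\left(g,U \right)} = U \left(-5 + U\right)$
$A{\left(K \right)} = 9 + \frac{218}{K \left(-5 + K\right)}$ ($A{\left(K \right)} = 9 - \frac{\left(-436\right) \frac{1}{K \left(-5 + K\right)}}{2} = 9 - \frac{\left(-436\right) \frac{1}{K} \frac{1}{-5 + K}}{2} = 9 + \frac{218}{K \left(-5 + K\right)}$)
$E = 61063$ ($E = 3 - - 284 \left(100 - -115\right) = 3 - - 284 \left(100 + 115\right) = 3 - \left(-284\right) 215 = 3 - -61060 = 3 + 61060 = 61063$)
$\sqrt{E + A{\left(I \right)}} = \sqrt{61063 + \left(9 + \frac{218}{\left(-1327\right) \left(-5 - 1327\right)}\right)} = \sqrt{61063 + \left(9 + 218 \left(- \frac{1}{1327}\right) \frac{1}{-1332}\right)} = \sqrt{61063 + \left(9 + 218 \left(- \frac{1}{1327}\right) \left(- \frac{1}{1332}\right)\right)} = \sqrt{61063 + \left(9 + \frac{109}{883782}\right)} = \sqrt{61063 + \frac{7954147}{883782}} = \sqrt{\frac{53974334413}{883782}} = \frac{\sqrt{5300171690687774}}{294594}$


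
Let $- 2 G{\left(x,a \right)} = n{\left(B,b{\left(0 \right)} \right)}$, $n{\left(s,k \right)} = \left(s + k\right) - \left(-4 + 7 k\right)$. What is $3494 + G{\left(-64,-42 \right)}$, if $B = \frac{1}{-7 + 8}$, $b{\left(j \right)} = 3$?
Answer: $\frac{7001}{2} \approx 3500.5$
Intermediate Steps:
$B = 1$ ($B = 1^{-1} = 1$)
$n{\left(s,k \right)} = 4 + s - 6 k$ ($n{\left(s,k \right)} = \left(k + s\right) - \left(-4 + 7 k\right) = 4 + s - 6 k$)
$G{\left(x,a \right)} = \frac{13}{2}$ ($G{\left(x,a \right)} = - \frac{4 + 1 - 18}{2} = \left(- \frac{1}{2}\right) \left(-13\right) = \frac{13}{2}$)
$3494 + G{\left(-64,-42 \right)} = 3494 + \frac{13}{2} = \frac{7001}{2}$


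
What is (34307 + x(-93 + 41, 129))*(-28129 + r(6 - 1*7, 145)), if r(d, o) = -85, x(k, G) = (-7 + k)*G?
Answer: -753200944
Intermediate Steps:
x(k, G) = G*(-7 + k)
(34307 + x(-93 + 41, 129))*(-28129 + r(6 - 1*7, 145)) = (34307 + 129*(-7 + (-93 + 41)))*(-28129 - 85) = (34307 + 129*(-7 - 52))*(-28214) = (34307 + 129*(-59))*(-28214) = (34307 - 7611)*(-28214) = 26696*(-28214) = -753200944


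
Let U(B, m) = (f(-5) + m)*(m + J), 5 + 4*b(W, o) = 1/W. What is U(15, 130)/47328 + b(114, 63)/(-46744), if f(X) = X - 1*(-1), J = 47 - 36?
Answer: 3944936561/10508425152 ≈ 0.37541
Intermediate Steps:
J = 11
b(W, o) = -5/4 + 1/(4*W)
f(X) = 1 + X (f(X) = X + 1 = 1 + X)
U(B, m) = (-4 + m)*(11 + m) (U(B, m) = ((1 - 5) + m)*(m + 11) = (-4 + m)*(11 + m))
U(15, 130)/47328 + b(114, 63)/(-46744) = (-44 + 130² + 7*130)/47328 + ((¼)*(1 - 5*114)/114)/(-46744) = (-44 + 16900 + 910)*(1/47328) + ((¼)*(1/114)*(1 - 570))*(-1/46744) = 17766*(1/47328) + ((¼)*(1/114)*(-569))*(-1/46744) = 2961/7888 - 569/456*(-1/46744) = 2961/7888 + 569/21315264 = 3944936561/10508425152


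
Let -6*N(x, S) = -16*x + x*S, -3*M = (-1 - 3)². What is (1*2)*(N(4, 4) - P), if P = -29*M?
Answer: -880/3 ≈ -293.33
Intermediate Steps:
M = -16/3 (M = -(-1 - 3)²/3 = -⅓*(-4)² = -⅓*16 = -16/3 ≈ -5.3333)
N(x, S) = 8*x/3 - S*x/6 (N(x, S) = -(-16*x + x*S)/6 = -(-16*x + S*x)/6 = 8*x/3 - S*x/6)
P = 464/3 (P = -29*(-16/3) = 464/3 ≈ 154.67)
(1*2)*(N(4, 4) - P) = (1*2)*((⅙)*4*(16 - 1*4) - 1*464/3) = 2*((⅙)*4*(16 - 4) - 464/3) = 2*((⅙)*4*12 - 464/3) = 2*(8 - 464/3) = 2*(-440/3) = -880/3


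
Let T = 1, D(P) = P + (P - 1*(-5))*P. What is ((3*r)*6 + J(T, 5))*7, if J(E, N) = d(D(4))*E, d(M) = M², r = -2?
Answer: 10948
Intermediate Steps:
D(P) = P + P*(5 + P) (D(P) = P + (P + 5)*P = P + (5 + P)*P = P + P*(5 + P))
J(E, N) = 1600*E (J(E, N) = (4*(6 + 4))²*E = (4*10)²*E = 40²*E = 1600*E)
((3*r)*6 + J(T, 5))*7 = ((3*(-2))*6 + 1600*1)*7 = (-6*6 + 1600)*7 = (-36 + 1600)*7 = 1564*7 = 10948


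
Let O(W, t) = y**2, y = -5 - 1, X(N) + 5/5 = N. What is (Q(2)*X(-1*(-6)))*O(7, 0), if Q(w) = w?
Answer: 360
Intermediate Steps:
X(N) = -1 + N
y = -6
O(W, t) = 36 (O(W, t) = (-6)**2 = 36)
(Q(2)*X(-1*(-6)))*O(7, 0) = (2*(-1 - 1*(-6)))*36 = (2*(-1 + 6))*36 = (2*5)*36 = 10*36 = 360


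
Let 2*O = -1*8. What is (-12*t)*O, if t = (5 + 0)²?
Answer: 1200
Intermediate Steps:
O = -4 (O = (-1*8)/2 = (½)*(-8) = -4)
t = 25 (t = 5² = 25)
(-12*t)*O = -12*25*(-4) = -300*(-4) = 1200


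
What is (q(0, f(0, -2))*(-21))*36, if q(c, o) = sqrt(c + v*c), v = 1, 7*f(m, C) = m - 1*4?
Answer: 0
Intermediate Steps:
f(m, C) = -4/7 + m/7 (f(m, C) = (m - 1*4)/7 = (m - 4)/7 = (-4 + m)/7 = -4/7 + m/7)
q(c, o) = sqrt(2)*sqrt(c) (q(c, o) = sqrt(c + 1*c) = sqrt(c + c) = sqrt(2*c) = sqrt(2)*sqrt(c))
(q(0, f(0, -2))*(-21))*36 = ((sqrt(2)*sqrt(0))*(-21))*36 = ((sqrt(2)*0)*(-21))*36 = (0*(-21))*36 = 0*36 = 0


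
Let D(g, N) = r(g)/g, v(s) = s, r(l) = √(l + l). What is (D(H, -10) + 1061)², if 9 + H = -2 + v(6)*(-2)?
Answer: (24403 - I*√46)²/529 ≈ 1.1257e+6 - 625.74*I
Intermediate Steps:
r(l) = √2*√l (r(l) = √(2*l) = √2*√l)
H = -23 (H = -9 + (-2 + 6*(-2)) = -9 + (-2 - 12) = -9 - 14 = -23)
D(g, N) = √2/√g (D(g, N) = (√2*√g)/g = √2/√g)
(D(H, -10) + 1061)² = (√2/√(-23) + 1061)² = (√2*(-I*√23/23) + 1061)² = (-I*√46/23 + 1061)² = (1061 - I*√46/23)²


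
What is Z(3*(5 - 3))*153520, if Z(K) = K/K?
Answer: 153520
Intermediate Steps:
Z(K) = 1
Z(3*(5 - 3))*153520 = 1*153520 = 153520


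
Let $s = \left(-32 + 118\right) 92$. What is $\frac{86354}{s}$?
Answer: $\frac{43177}{3956} \approx 10.914$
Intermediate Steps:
$s = 7912$ ($s = 86 \cdot 92 = 7912$)
$\frac{86354}{s} = \frac{86354}{7912} = 86354 \cdot \frac{1}{7912} = \frac{43177}{3956}$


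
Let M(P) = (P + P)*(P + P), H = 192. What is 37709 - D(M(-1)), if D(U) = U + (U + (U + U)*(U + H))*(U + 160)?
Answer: -220103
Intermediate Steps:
M(P) = 4*P² (M(P) = (2*P)*(2*P) = 4*P²)
D(U) = U + (160 + U)*(U + 2*U*(192 + U)) (D(U) = U + (U + (U + U)*(U + 192))*(U + 160) = U + (U + (2*U)*(192 + U))*(160 + U) = U + (U + 2*U*(192 + U))*(160 + U) = U + (160 + U)*(U + 2*U*(192 + U)))
37709 - D(M(-1)) = 37709 - 4*(-1)²*(61601 + 2*(4*(-1)²)² + 705*(4*(-1)²)) = 37709 - 4*1*(61601 + 2*(4*1)² + 705*(4*1)) = 37709 - 4*(61601 + 2*4² + 705*4) = 37709 - 4*(61601 + 2*16 + 2820) = 37709 - 4*(61601 + 32 + 2820) = 37709 - 4*64453 = 37709 - 1*257812 = 37709 - 257812 = -220103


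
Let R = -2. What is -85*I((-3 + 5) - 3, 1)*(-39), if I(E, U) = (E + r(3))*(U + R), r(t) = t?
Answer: -6630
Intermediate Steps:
I(E, U) = (-2 + U)*(3 + E) (I(E, U) = (E + 3)*(U - 2) = (3 + E)*(-2 + U) = (-2 + U)*(3 + E))
-85*I((-3 + 5) - 3, 1)*(-39) = -85*(-6 - 2*((-3 + 5) - 3) + 3*1 + ((-3 + 5) - 3)*1)*(-39) = -85*(-6 - 2*(2 - 3) + 3 + (2 - 3)*1)*(-39) = -85*(-6 - 2*(-1) + 3 - 1*1)*(-39) = -85*(-6 + 2 + 3 - 1)*(-39) = -85*(-2)*(-39) = 170*(-39) = -6630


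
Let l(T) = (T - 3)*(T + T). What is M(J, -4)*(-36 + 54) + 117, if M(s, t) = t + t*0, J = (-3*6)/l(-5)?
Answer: 45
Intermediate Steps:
l(T) = 2*T*(-3 + T) (l(T) = (-3 + T)*(2*T) = 2*T*(-3 + T))
J = -9/40 (J = (-3*6)/((2*(-5)*(-3 - 5))) = -18/(2*(-5)*(-8)) = -18/80 = -18*1/80 = -9/40 ≈ -0.22500)
M(s, t) = t (M(s, t) = t + 0 = t)
M(J, -4)*(-36 + 54) + 117 = -4*(-36 + 54) + 117 = -4*18 + 117 = -72 + 117 = 45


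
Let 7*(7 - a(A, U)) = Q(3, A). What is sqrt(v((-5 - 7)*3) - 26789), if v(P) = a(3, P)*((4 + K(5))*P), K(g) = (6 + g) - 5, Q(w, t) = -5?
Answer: I*sqrt(1448741)/7 ≈ 171.95*I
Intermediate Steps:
a(A, U) = 54/7 (a(A, U) = 7 - 1/7*(-5) = 7 + 5/7 = 54/7)
K(g) = 1 + g
v(P) = 540*P/7 (v(P) = 54*((4 + (1 + 5))*P)/7 = 54*((4 + 6)*P)/7 = 54*(10*P)/7 = 540*P/7)
sqrt(v((-5 - 7)*3) - 26789) = sqrt(540*((-5 - 7)*3)/7 - 26789) = sqrt(540*(-12*3)/7 - 26789) = sqrt((540/7)*(-36) - 26789) = sqrt(-19440/7 - 26789) = sqrt(-206963/7) = I*sqrt(1448741)/7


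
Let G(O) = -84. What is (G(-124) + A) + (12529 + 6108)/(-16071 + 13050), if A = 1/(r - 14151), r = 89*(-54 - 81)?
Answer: -791960843/8783054 ≈ -90.169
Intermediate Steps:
r = -12015 (r = 89*(-135) = -12015)
A = -1/26166 (A = 1/(-12015 - 14151) = 1/(-26166) = -1/26166 ≈ -3.8218e-5)
(G(-124) + A) + (12529 + 6108)/(-16071 + 13050) = (-84 - 1/26166) + (12529 + 6108)/(-16071 + 13050) = -2197945/26166 + 18637/(-3021) = -2197945/26166 + 18637*(-1/3021) = -2197945/26166 - 18637/3021 = -791960843/8783054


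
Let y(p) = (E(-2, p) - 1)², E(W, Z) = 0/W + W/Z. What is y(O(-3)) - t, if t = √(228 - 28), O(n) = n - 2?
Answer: 9/25 - 10*√2 ≈ -13.782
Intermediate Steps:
O(n) = -2 + n
E(W, Z) = W/Z (E(W, Z) = 0 + W/Z = W/Z)
t = 10*√2 (t = √200 = 10*√2 ≈ 14.142)
y(p) = (-1 - 2/p)² (y(p) = (-2/p - 1)² = (-1 - 2/p)²)
y(O(-3)) - t = (2 + (-2 - 3))²/(-2 - 3)² - 10*√2 = (2 - 5)²/(-5)² - 10*√2 = (1/25)*(-3)² - 10*√2 = (1/25)*9 - 10*√2 = 9/25 - 10*√2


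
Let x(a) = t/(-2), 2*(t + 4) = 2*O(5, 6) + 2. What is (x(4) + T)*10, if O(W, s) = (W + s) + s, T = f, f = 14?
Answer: 70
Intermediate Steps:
T = 14
O(W, s) = W + 2*s
t = 14 (t = -4 + (2*(5 + 2*6) + 2)/2 = -4 + (2*(5 + 12) + 2)/2 = -4 + (2*17 + 2)/2 = -4 + (34 + 2)/2 = -4 + (½)*36 = -4 + 18 = 14)
x(a) = -7 (x(a) = 14/(-2) = 14*(-½) = -7)
(x(4) + T)*10 = (-7 + 14)*10 = 7*10 = 70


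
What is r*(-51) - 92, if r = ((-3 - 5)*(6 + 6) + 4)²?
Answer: -431756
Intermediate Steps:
r = 8464 (r = (-8*12 + 4)² = (-96 + 4)² = (-92)² = 8464)
r*(-51) - 92 = 8464*(-51) - 92 = -431664 - 92 = -431756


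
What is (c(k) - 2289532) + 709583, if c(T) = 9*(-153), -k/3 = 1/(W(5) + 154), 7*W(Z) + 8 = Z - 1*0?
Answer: -1581326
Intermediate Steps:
W(Z) = -8/7 + Z/7 (W(Z) = -8/7 + (Z - 1*0)/7 = -8/7 + (Z + 0)/7 = -8/7 + Z/7)
k = -21/1075 (k = -3/((-8/7 + (⅐)*5) + 154) = -3/((-8/7 + 5/7) + 154) = -3/(-3/7 + 154) = -3/1075/7 = -3*7/1075 = -21/1075 ≈ -0.019535)
c(T) = -1377
(c(k) - 2289532) + 709583 = (-1377 - 2289532) + 709583 = -2290909 + 709583 = -1581326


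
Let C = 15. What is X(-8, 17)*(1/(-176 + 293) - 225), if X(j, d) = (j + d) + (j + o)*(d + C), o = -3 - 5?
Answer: 13240972/117 ≈ 1.1317e+5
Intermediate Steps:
o = -8
X(j, d) = d + j + (-8 + j)*(15 + d) (X(j, d) = (j + d) + (j - 8)*(d + 15) = (d + j) + (-8 + j)*(15 + d) = d + j + (-8 + j)*(15 + d))
X(-8, 17)*(1/(-176 + 293) - 225) = (-120 - 7*17 + 16*(-8) + 17*(-8))*(1/(-176 + 293) - 225) = (-120 - 119 - 128 - 136)*(1/117 - 225) = -503*(1/117 - 225) = -503*(-26324/117) = 13240972/117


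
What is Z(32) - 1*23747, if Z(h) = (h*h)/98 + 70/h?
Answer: -18607741/784 ≈ -23734.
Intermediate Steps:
Z(h) = 70/h + h²/98 (Z(h) = h²*(1/98) + 70/h = h²/98 + 70/h = 70/h + h²/98)
Z(32) - 1*23747 = (1/98)*(6860 + 32³)/32 - 1*23747 = (1/98)*(1/32)*(6860 + 32768) - 23747 = (1/98)*(1/32)*39628 - 23747 = 9907/784 - 23747 = -18607741/784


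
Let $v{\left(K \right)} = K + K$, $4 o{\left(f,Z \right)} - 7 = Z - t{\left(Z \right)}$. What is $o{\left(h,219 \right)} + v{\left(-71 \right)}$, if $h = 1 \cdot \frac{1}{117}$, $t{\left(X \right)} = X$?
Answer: $- \frac{561}{4} \approx -140.25$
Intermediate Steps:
$h = \frac{1}{117}$ ($h = 1 \cdot \frac{1}{117} = \frac{1}{117} \approx 0.008547$)
$o{\left(f,Z \right)} = \frac{7}{4}$ ($o{\left(f,Z \right)} = \frac{7}{4} + \frac{Z - Z}{4} = \frac{7}{4} + \frac{1}{4} \cdot 0 = \frac{7}{4} + 0 = \frac{7}{4}$)
$v{\left(K \right)} = 2 K$
$o{\left(h,219 \right)} + v{\left(-71 \right)} = \frac{7}{4} + 2 \left(-71\right) = \frac{7}{4} - 142 = - \frac{561}{4}$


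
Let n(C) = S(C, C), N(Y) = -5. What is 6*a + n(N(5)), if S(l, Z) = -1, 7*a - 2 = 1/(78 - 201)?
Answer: 29/41 ≈ 0.70732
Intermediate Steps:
a = 35/123 (a = 2/7 + 1/(7*(78 - 201)) = 2/7 + (⅐)/(-123) = 2/7 + (⅐)*(-1/123) = 2/7 - 1/861 = 35/123 ≈ 0.28455)
n(C) = -1
6*a + n(N(5)) = 6*(35/123) - 1 = 70/41 - 1 = 29/41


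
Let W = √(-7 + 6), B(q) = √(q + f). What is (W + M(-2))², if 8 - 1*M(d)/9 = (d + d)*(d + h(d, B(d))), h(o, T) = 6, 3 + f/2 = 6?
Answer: (216 + I)² ≈ 46655.0 + 432.0*I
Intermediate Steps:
f = 6 (f = -6 + 2*6 = -6 + 12 = 6)
B(q) = √(6 + q) (B(q) = √(q + 6) = √(6 + q))
W = I (W = √(-1) = I ≈ 1.0*I)
M(d) = 72 - 18*d*(6 + d) (M(d) = 72 - 9*(d + d)*(d + 6) = 72 - 9*2*d*(6 + d) = 72 - 18*d*(6 + d))
(W + M(-2))² = (I + (72 - 108*(-2) - 18*(-2)²))² = (I + (72 + 216 - 18*4))² = (I + (72 + 216 - 72))² = (I + 216)² = (216 + I)²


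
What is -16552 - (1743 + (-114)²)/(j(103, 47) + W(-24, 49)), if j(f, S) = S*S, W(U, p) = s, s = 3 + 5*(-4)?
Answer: -36296723/2192 ≈ -16559.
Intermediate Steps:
s = -17 (s = 3 - 20 = -17)
W(U, p) = -17
j(f, S) = S²
-16552 - (1743 + (-114)²)/(j(103, 47) + W(-24, 49)) = -16552 - (1743 + (-114)²)/(47² - 17) = -16552 - (1743 + 12996)/(2209 - 17) = -16552 - 14739/2192 = -36296723/2192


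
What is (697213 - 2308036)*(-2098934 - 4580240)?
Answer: 10758967100202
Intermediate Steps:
(697213 - 2308036)*(-2098934 - 4580240) = -1610823*(-6679174) = 10758967100202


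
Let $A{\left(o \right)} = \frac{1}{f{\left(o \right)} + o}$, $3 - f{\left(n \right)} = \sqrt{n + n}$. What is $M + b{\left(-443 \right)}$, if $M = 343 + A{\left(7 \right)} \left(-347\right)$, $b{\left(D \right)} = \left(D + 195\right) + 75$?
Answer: $\frac{5575}{43} - \frac{347 \sqrt{14}}{86} \approx 114.55$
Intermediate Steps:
$f{\left(n \right)} = 3 - \sqrt{2} \sqrt{n}$ ($f{\left(n \right)} = 3 - \sqrt{n + n} = 3 - \sqrt{2 n} = 3 - \sqrt{2} \sqrt{n}$)
$A{\left(o \right)} = \frac{1}{3 + o - \sqrt{2} \sqrt{o}}$ ($A{\left(o \right)} = \frac{1}{\left(3 - \sqrt{2} \sqrt{o}\right) + o} = \frac{1}{3 + o - \sqrt{2} \sqrt{o}}$)
$b{\left(D \right)} = 270 + D$ ($b{\left(D \right)} = \left(195 + D\right) + 75 = 270 + D$)
$M = 343 - \frac{347}{10 - \sqrt{14}}$ ($M = 343 + \frac{1}{3 + 7 - \sqrt{2} \sqrt{7}} \left(-347\right) = 343 + \frac{1}{3 + 7 - \sqrt{14}} \left(-347\right) = 343 + \frac{1}{10 - \sqrt{14}} \left(-347\right) = 343 - \frac{347}{10 - \sqrt{14}} \approx 287.55$)
$M + b{\left(-443 \right)} = \left(\frac{13014}{43} - \frac{347 \sqrt{14}}{86}\right) + \left(270 - 443\right) = \left(\frac{13014}{43} - \frac{347 \sqrt{14}}{86}\right) - 173 = \frac{5575}{43} - \frac{347 \sqrt{14}}{86}$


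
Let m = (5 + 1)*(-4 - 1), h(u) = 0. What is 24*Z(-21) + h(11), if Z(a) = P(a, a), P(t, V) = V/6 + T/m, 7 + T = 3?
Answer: -404/5 ≈ -80.800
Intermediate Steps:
T = -4 (T = -7 + 3 = -4)
m = -30 (m = 6*(-5) = -30)
P(t, V) = 2/15 + V/6 (P(t, V) = V/6 - 4/(-30) = V*(1/6) - 4*(-1/30) = V/6 + 2/15 = 2/15 + V/6)
Z(a) = 2/15 + a/6
24*Z(-21) + h(11) = 24*(2/15 + (1/6)*(-21)) + 0 = 24*(2/15 - 7/2) + 0 = 24*(-101/30) + 0 = -404/5 + 0 = -404/5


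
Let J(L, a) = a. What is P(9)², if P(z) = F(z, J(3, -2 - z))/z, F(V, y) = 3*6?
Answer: 4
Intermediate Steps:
F(V, y) = 18
P(z) = 18/z
P(9)² = (18/9)² = (18*(⅑))² = 2² = 4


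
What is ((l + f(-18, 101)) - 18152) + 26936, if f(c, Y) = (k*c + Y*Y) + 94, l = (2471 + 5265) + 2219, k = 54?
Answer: 28062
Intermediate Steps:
l = 9955 (l = 7736 + 2219 = 9955)
f(c, Y) = 94 + Y**2 + 54*c (f(c, Y) = (54*c + Y*Y) + 94 = (54*c + Y**2) + 94 = (Y**2 + 54*c) + 94 = 94 + Y**2 + 54*c)
((l + f(-18, 101)) - 18152) + 26936 = ((9955 + (94 + 101**2 + 54*(-18))) - 18152) + 26936 = ((9955 + (94 + 10201 - 972)) - 18152) + 26936 = ((9955 + 9323) - 18152) + 26936 = (19278 - 18152) + 26936 = 1126 + 26936 = 28062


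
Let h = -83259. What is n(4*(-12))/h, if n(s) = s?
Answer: 16/27753 ≈ 0.00057651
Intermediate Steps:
n(4*(-12))/h = (4*(-12))/(-83259) = -48*(-1/83259) = 16/27753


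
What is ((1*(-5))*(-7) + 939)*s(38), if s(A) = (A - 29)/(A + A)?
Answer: 4383/38 ≈ 115.34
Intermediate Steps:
s(A) = (-29 + A)/(2*A) (s(A) = (-29 + A)/((2*A)) = (-29 + A)*(1/(2*A)) = (-29 + A)/(2*A))
((1*(-5))*(-7) + 939)*s(38) = ((1*(-5))*(-7) + 939)*((½)*(-29 + 38)/38) = (-5*(-7) + 939)*((½)*(1/38)*9) = (35 + 939)*(9/76) = 974*(9/76) = 4383/38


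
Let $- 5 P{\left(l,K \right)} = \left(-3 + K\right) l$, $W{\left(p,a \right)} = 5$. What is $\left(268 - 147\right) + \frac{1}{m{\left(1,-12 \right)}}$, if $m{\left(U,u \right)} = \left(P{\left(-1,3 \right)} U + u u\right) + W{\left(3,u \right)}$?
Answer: $\frac{18030}{149} \approx 121.01$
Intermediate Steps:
$P{\left(l,K \right)} = - \frac{l \left(-3 + K\right)}{5}$ ($P{\left(l,K \right)} = - \frac{\left(-3 + K\right) l}{5} = - \frac{l \left(-3 + K\right)}{5}$)
$m{\left(U,u \right)} = 5 + u^{2}$ ($m{\left(U,u \right)} = \left(\frac{1}{5} \left(-1\right) \left(3 - 3\right) U + u u\right) + 5 = \left(\frac{1}{5} \left(-1\right) \left(3 - 3\right) U + u^{2}\right) + 5 = \left(\frac{1}{5} \left(-1\right) 0 U + u^{2}\right) + 5 = \left(0 U + u^{2}\right) + 5 = \left(0 + u^{2}\right) + 5 = u^{2} + 5 = 5 + u^{2}$)
$\left(268 - 147\right) + \frac{1}{m{\left(1,-12 \right)}} = \left(268 - 147\right) + \frac{1}{5 + \left(-12\right)^{2}} = 121 + \frac{1}{5 + 144} = 121 + \frac{1}{149} = \frac{18030}{149}$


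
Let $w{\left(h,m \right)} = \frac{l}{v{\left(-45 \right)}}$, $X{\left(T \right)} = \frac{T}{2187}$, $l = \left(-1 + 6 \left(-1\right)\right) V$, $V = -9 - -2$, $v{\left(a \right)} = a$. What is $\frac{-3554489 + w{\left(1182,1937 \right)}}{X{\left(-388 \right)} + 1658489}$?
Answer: $- \frac{38868349122}{18135575275} \approx -2.1432$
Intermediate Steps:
$V = -7$ ($V = -9 + 2 = -7$)
$l = 49$ ($l = \left(-1 + 6 \left(-1\right)\right) \left(-7\right) = \left(-1 - 6\right) \left(-7\right) = \left(-7\right) \left(-7\right) = 49$)
$X{\left(T \right)} = \frac{T}{2187}$ ($X{\left(T \right)} = T \frac{1}{2187} = \frac{T}{2187}$)
$w{\left(h,m \right)} = - \frac{49}{45}$ ($w{\left(h,m \right)} = \frac{49}{-45} = 49 \left(- \frac{1}{45}\right) = - \frac{49}{45}$)
$\frac{-3554489 + w{\left(1182,1937 \right)}}{X{\left(-388 \right)} + 1658489} = \frac{-3554489 - \frac{49}{45}}{\frac{1}{2187} \left(-388\right) + 1658489} = - \frac{159952054}{45 \left(- \frac{388}{2187} + 1658489\right)} = - \frac{159952054}{45 \cdot \frac{3627115055}{2187}} = \left(- \frac{159952054}{45}\right) \frac{2187}{3627115055} = - \frac{38868349122}{18135575275}$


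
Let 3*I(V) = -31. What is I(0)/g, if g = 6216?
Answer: -31/18648 ≈ -0.0016624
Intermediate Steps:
I(V) = -31/3 (I(V) = (1/3)*(-31) = -31/3)
I(0)/g = -31/3/6216 = -31/3*1/6216 = -31/18648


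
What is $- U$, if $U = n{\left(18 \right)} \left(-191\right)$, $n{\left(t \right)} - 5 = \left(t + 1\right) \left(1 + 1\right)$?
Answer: $8213$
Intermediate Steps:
$n{\left(t \right)} = 7 + 2 t$ ($n{\left(t \right)} = 5 + \left(t + 1\right) \left(1 + 1\right) = 5 + \left(1 + t\right) 2 = 5 + \left(2 + 2 t\right) = 7 + 2 t$)
$U = -8213$ ($U = \left(7 + 2 \cdot 18\right) \left(-191\right) = \left(7 + 36\right) \left(-191\right) = 43 \left(-191\right) = -8213$)
$- U = \left(-1\right) \left(-8213\right) = 8213$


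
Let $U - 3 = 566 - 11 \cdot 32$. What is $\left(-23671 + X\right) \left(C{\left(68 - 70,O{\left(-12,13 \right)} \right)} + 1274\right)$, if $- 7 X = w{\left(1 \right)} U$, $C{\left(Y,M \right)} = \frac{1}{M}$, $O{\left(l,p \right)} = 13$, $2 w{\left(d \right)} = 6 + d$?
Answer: $- \frac{787719717}{26} \approx -3.0297 \cdot 10^{7}$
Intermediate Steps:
$w{\left(d \right)} = 3 + \frac{d}{2}$ ($w{\left(d \right)} = \frac{6 + d}{2} = 3 + \frac{d}{2}$)
$U = 217$ ($U = 3 + \left(566 - 11 \cdot 32\right) = 3 + \left(566 - 352\right) = 3 + 214 = 217$)
$X = - \frac{217}{2}$ ($X = - \frac{\left(3 + \frac{1}{2} \cdot 1\right) 217}{7} = - \frac{\left(3 + \frac{1}{2}\right) 217}{7} = - \frac{\frac{7}{2} \cdot 217}{7} = \left(- \frac{1}{7}\right) \frac{1519}{2} = - \frac{217}{2} \approx -108.5$)
$\left(-23671 + X\right) \left(C{\left(68 - 70,O{\left(-12,13 \right)} \right)} + 1274\right) = \left(-23671 - \frac{217}{2}\right) \left(\frac{1}{13} + 1274\right) = - \frac{47559 \left(\frac{1}{13} + 1274\right)}{2} = \left(- \frac{47559}{2}\right) \frac{16563}{13} = - \frac{787719717}{26}$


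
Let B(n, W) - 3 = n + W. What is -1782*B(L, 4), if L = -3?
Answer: -7128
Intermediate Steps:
B(n, W) = 3 + W + n (B(n, W) = 3 + (n + W) = 3 + (W + n) = 3 + W + n)
-1782*B(L, 4) = -1782*(3 + 4 - 3) = -1782*4 = -7128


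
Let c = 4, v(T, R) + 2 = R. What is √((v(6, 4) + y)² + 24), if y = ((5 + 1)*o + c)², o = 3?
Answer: 2*√59055 ≈ 486.02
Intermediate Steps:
v(T, R) = -2 + R
y = 484 (y = ((5 + 1)*3 + 4)² = (6*3 + 4)² = (18 + 4)² = 22² = 484)
√((v(6, 4) + y)² + 24) = √(((-2 + 4) + 484)² + 24) = √((2 + 484)² + 24) = √(486² + 24) = √(236196 + 24) = √236220 = 2*√59055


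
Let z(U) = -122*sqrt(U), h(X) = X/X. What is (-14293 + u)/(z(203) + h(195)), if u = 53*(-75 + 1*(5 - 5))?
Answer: 18268/3021451 + 2228696*sqrt(203)/3021451 ≈ 10.516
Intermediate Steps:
h(X) = 1
u = -3975 (u = 53*(-75 + 1*0) = 53*(-75 + 0) = 53*(-75) = -3975)
(-14293 + u)/(z(203) + h(195)) = (-14293 - 3975)/(-122*sqrt(203) + 1) = -18268/(1 - 122*sqrt(203))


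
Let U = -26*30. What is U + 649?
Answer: -131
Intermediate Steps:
U = -780
U + 649 = -780 + 649 = -131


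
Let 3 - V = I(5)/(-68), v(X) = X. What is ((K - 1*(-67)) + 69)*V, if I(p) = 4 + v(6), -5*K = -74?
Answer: 40339/85 ≈ 474.58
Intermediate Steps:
K = 74/5 (K = -1/5*(-74) = 74/5 ≈ 14.800)
I(p) = 10 (I(p) = 4 + 6 = 10)
V = 107/34 (V = 3 - 10/(-68) = 3 - 10*(-1)/68 = 3 - 1*(-5/34) = 3 + 5/34 = 107/34 ≈ 3.1471)
((K - 1*(-67)) + 69)*V = ((74/5 - 1*(-67)) + 69)*(107/34) = ((74/5 + 67) + 69)*(107/34) = (409/5 + 69)*(107/34) = (754/5)*(107/34) = 40339/85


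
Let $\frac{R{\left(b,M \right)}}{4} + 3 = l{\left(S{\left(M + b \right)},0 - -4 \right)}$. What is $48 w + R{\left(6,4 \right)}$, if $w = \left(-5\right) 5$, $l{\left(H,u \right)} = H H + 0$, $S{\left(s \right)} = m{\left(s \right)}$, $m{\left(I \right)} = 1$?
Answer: $-1208$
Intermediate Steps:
$S{\left(s \right)} = 1$
$l{\left(H,u \right)} = H^{2}$ ($l{\left(H,u \right)} = H^{2} + 0 = H^{2}$)
$R{\left(b,M \right)} = -8$ ($R{\left(b,M \right)} = -12 + 4 \cdot 1^{2} = -12 + 4 \cdot 1 = -12 + 4 = -8$)
$w = -25$
$48 w + R{\left(6,4 \right)} = 48 \left(-25\right) - 8 = -1200 - 8 = -1208$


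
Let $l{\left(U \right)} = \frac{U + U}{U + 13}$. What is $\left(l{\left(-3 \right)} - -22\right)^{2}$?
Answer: $\frac{11449}{25} \approx 457.96$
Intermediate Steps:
$l{\left(U \right)} = \frac{2 U}{13 + U}$
$\left(l{\left(-3 \right)} - -22\right)^{2} = \left(2 \left(-3\right) \frac{1}{13 - 3} - -22\right)^{2} = \left(2 \left(-3\right) \frac{1}{10} + \left(-57 + 79\right)\right)^{2} = \left(2 \left(-3\right) \frac{1}{10} + 22\right)^{2} = \left(- \frac{3}{5} + 22\right)^{2} = \left(\frac{107}{5}\right)^{2} = \frac{11449}{25}$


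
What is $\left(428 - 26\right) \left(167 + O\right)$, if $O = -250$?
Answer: $-33366$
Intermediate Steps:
$\left(428 - 26\right) \left(167 + O\right) = \left(428 - 26\right) \left(167 - 250\right) = 402 \left(-83\right) = -33366$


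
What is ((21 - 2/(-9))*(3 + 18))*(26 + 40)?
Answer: 29414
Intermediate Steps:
((21 - 2/(-9))*(3 + 18))*(26 + 40) = ((21 - 2*(-⅑))*21)*66 = ((21 + 2/9)*21)*66 = ((191/9)*21)*66 = (1337/3)*66 = 29414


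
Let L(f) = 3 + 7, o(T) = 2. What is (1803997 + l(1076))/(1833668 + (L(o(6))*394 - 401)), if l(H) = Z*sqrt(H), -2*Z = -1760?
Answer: 1803997/1837207 + 1760*sqrt(269)/1837207 ≈ 0.99764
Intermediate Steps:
Z = 880 (Z = -1/2*(-1760) = 880)
L(f) = 10
l(H) = 880*sqrt(H)
(1803997 + l(1076))/(1833668 + (L(o(6))*394 - 401)) = (1803997 + 880*sqrt(1076))/(1833668 + (10*394 - 401)) = (1803997 + 880*(2*sqrt(269)))/(1833668 + (3940 - 401)) = (1803997 + 1760*sqrt(269))/(1833668 + 3539) = (1803997 + 1760*sqrt(269))/1837207 = (1803997 + 1760*sqrt(269))*(1/1837207) = 1803997/1837207 + 1760*sqrt(269)/1837207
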